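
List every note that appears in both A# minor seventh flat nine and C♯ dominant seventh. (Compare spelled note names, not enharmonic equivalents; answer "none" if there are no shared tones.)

A# minor seventh flat nine = A-sharp, C-sharp, E-sharp, G-sharp, B.
C♯ dominant seventh = C-sharp, E-sharp, G-sharp, B.
Shared: C-sharp, E-sharp, G-sharp, B.

C-sharp, E-sharp, G-sharp, B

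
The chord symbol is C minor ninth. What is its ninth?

D

C minor ninth is built on C; its 9th is a major 9th above the root.
A second above C uses the letter D, and the major 9th above C is D.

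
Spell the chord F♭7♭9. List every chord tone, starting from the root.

F♭7♭9: dominant seventh flat nine on Fb.
- root: Fb
- major 3rd: Ab
- perfect 5th: Cb
- minor 7th: Ebb
- minor 9th: Gbb

Fb, Ab, Cb, Ebb, Gbb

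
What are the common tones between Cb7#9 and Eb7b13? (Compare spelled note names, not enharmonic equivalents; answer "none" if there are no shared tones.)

Cb, Eb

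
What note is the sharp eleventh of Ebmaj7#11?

A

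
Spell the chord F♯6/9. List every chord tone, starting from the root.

Root F♯, quality six-nine:
root → F♯
3rd (major 3rd) → A♯
5th (perfect 5th) → C♯
6th (major 6th) → D♯
9th (major 9th) → G♯

F♯, A♯, C♯, D♯, G♯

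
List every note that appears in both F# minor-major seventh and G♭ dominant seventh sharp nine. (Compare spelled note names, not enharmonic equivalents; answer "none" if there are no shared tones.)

A

F# minor-major seventh = F-sharp, A, C-sharp, E-sharp.
G♭ dominant seventh sharp nine = G-flat, B-flat, D-flat, F-flat, A.
Shared: A.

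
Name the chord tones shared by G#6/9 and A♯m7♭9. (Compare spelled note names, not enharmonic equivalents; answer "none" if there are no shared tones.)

G♯, E♯, A♯

G#6/9 = G♯, B♯, D♯, E♯, A♯.
A♯m7♭9 = A♯, C♯, E♯, G♯, B.
Shared: G♯, E♯, A♯.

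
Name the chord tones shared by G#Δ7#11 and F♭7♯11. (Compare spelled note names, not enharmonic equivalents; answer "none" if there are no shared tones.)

none

G#Δ7#11: G# B# D# F## C##
F♭7♯11: Fb Ab Cb Ebb Bb
Common to both → none.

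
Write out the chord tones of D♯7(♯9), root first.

Root D#, quality dominant seventh sharp nine:
- root: D#
- major 3rd: F##
- perfect 5th: A#
- minor 7th: C#
- augmented 9th: E##

D#, F##, A#, C#, E##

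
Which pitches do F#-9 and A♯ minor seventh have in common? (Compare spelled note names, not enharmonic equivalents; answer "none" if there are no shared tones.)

C# – G#

F#-9: F# A C# E G#
A♯ minor seventh: A# C# E# G#
Common to both → C#, G#.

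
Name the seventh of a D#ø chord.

D#ø is built on D♯; its 7th is a minor 7th above the root.
A seventh above D uses the letter C, and the minor 7th above D♯ is C♯.

C♯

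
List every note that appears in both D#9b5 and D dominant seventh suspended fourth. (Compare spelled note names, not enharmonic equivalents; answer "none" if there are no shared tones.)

D#9b5 = D#, F##, A, C#, E#.
D dominant seventh suspended fourth = D, G, A, C.
Shared: A.

A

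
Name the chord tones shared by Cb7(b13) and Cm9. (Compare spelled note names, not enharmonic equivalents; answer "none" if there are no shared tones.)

Eb

Cb7(b13) = Cb, Eb, Gb, Bbb, Abb.
Cm9 = C, Eb, G, Bb, D.
Shared: Eb.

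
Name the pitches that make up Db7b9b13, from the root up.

Db7b9b13 is a dominant seventh flat nine flat thirteen built on D♭.
Root: D♭
Major 3rd (3rd): F
Perfect 5th (5th): A♭
Minor 7th (7th): C♭
Minor 9th (9th): E𝄫
Minor 13th (13th): B𝄫

D♭, F, A♭, C♭, E𝄫, B𝄫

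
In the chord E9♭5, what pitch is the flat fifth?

Root of E9♭5 = E. The 5th is a diminished 5th: E up a diminished 5th → Bb.

Bb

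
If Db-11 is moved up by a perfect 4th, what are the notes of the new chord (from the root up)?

G♭ – B𝄫 – D♭ – F♭ – A♭ – C♭

Transposed root: D♭ → G♭ (perfect 4th up). So we spell G♭ minor eleventh:
Root: G♭
Minor 3rd (3rd): B𝄫
Perfect 5th (5th): D♭
Minor 7th (7th): F♭
Major 9th (9th): A♭
Perfect 11th (11th): C♭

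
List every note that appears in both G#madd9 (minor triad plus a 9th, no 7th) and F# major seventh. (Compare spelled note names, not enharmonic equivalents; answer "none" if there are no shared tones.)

G#madd9: G# B D# A#
F# major seventh: F# A# C# E#
Common to both → A#.

A#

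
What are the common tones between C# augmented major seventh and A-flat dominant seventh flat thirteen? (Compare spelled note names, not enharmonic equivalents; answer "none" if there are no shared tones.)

C# augmented major seventh = C♯, E♯, G𝄪, B♯.
A-flat dominant seventh flat thirteen = A♭, C, E♭, G♭, F♭.
Shared: none.

none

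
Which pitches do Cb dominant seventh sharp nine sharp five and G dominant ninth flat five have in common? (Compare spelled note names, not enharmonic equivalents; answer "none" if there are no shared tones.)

G

Cb dominant seventh sharp nine sharp five = C-flat, E-flat, G, B-double-flat, D.
G dominant ninth flat five = G, B, D-flat, F, A.
Shared: G.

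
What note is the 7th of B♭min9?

A♭

B♭min9 is built on B♭; its 7th is a minor 7th above the root.
A seventh above B uses the letter A, and the minor 7th above B♭ is A♭.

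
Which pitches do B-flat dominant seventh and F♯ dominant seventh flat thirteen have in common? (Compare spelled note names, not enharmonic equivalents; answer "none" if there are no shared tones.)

B-flat dominant seventh = B-flat, D, F, A-flat.
F♯ dominant seventh flat thirteen = F-sharp, A-sharp, C-sharp, E, D.
Shared: D.

D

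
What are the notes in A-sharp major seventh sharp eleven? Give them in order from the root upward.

Root A-sharp, quality major seventh sharp eleven:
root → A-sharp
3rd (major 3rd) → C-double-sharp
5th (perfect 5th) → E-sharp
7th (major 7th) → G-double-sharp
11th (augmented 11th) → D-double-sharp

A-sharp – C-double-sharp – E-sharp – G-double-sharp – D-double-sharp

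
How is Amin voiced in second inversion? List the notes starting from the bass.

E  A  C

In root position, Amin is A–C–E.
Second inversion puts the fifth (E) in the bass.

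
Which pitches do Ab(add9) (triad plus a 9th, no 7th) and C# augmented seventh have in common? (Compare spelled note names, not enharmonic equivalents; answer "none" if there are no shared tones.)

Ab(add9): Ab C Eb Bb
C# augmented seventh: C# E# G## B
Common to both → none.

none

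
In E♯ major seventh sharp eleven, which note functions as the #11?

A-double-sharp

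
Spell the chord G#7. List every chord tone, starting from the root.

G#7: dominant seventh on G♯.
G♯ — root
B♯ — major 3rd
D♯ — perfect 5th
F♯ — minor 7th

G♯ – B♯ – D♯ – F♯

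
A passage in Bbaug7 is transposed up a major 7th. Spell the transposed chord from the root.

A – C# – E# – G

Bb up a major 7th → A. New chord: A augmented seventh.
root → A
3rd (major 3rd) → C#
5th (augmented 5th) → E#
7th (minor 7th) → G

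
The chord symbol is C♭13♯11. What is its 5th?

Root of C♭13♯11 = Cb. The 5th is a perfect 5th: Cb up a perfect 5th → Gb.

Gb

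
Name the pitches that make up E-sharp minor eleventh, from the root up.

E# G# B# D# F## A#

E-sharp minor eleventh is a minor eleventh built on E#.
- root: E#
- minor 3rd: G#
- perfect 5th: B#
- minor 7th: D#
- major 9th: F##
- perfect 11th: A#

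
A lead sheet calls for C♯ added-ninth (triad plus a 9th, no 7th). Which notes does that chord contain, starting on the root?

C#  E#  G#  D#

C♯ added-ninth: added-ninth on C#.
Root: C#
Major 3rd (3rd): E#
Perfect 5th (5th): G#
Major 9th (9th): D#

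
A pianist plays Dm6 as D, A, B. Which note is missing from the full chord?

F

Dm6 = D, F, A, B. The voicing lacks the 3rd (minor 3rd), F.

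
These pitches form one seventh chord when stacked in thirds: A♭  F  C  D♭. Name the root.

Stacking in thirds gives D♭ – F – A♭ – C, so D♭ is the root — D♭ major seventh.

D♭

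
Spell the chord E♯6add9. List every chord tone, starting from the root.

Root E#, quality six-nine:
E# — root
G## — major 3rd
B# — perfect 5th
C## — major 6th
F## — major 9th

E#, G##, B#, C##, F##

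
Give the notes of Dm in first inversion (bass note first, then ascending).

F  A  D

Dm = D–F–A; first inversion → third (F) lowest.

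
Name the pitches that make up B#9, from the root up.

B#  D##  F##  A#  C##

Root B#, quality dominant ninth:
B# — root
D## — major 3rd
F## — perfect 5th
A# — minor 7th
C## — major 9th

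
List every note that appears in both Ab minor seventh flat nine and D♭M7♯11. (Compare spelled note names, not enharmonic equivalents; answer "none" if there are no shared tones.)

Ab minor seventh flat nine = Ab, Cb, Eb, Gb, Bbb.
D♭M7♯11 = Db, F, Ab, C, G.
Shared: Ab.

Ab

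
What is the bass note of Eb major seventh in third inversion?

D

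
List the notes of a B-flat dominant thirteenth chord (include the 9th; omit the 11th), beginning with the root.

Root Bb, quality dominant thirteenth:
Bb — root
D — major 3rd
F — perfect 5th
Ab — minor 7th
C — major 9th
G — major 13th

Bb – D – F – Ab – C – G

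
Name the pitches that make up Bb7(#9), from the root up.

Bb7(#9): dominant seventh sharp nine on Bb.
Root: Bb
Major 3rd (3rd): D
Perfect 5th (5th): F
Minor 7th (7th): Ab
Augmented 9th (9th): C#

Bb D F Ab C#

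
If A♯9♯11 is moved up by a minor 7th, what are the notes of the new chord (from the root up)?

G# – B# – D# – F# – A# – C##

A# up a minor 7th → G#. New chord: G# dominant ninth sharp eleven.
root → G#
3rd (major 3rd) → B#
5th (perfect 5th) → D#
7th (minor 7th) → F#
9th (major 9th) → A#
11th (augmented 11th) → C##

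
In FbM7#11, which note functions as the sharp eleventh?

B♭

Root of FbM7#11 = F♭. The 11th is an augmented 11th: F♭ up an augmented 11th → B♭.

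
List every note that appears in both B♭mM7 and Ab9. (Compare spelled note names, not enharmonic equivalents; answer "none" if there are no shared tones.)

B♭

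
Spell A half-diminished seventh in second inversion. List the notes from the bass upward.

In root position, A half-diminished seventh is A–C–E♭–G.
Second inversion puts the fifth (E♭) in the bass.

E♭, G, A, C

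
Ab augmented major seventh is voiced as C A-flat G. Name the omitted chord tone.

E

Ab augmented major seventh = A-flat, C, E, G. The voicing lacks the 5th (augmented 5th), E.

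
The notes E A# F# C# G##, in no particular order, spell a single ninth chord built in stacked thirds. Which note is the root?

Arranged so that each adjacent pair is a third by letter name: F# – A# – C# – E – G##.
The bottom of that stack, F#, is the root (this is F# dominant seventh sharp nine).

F#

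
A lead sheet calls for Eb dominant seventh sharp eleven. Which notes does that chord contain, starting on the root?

Eb, G, Bb, Db, A

Root Eb, quality dominant seventh sharp eleven:
root → Eb
3rd (major 3rd) → G
5th (perfect 5th) → Bb
7th (minor 7th) → Db
11th (augmented 11th) → A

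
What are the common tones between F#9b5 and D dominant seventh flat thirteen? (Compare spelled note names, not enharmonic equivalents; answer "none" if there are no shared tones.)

F# – C

F#9b5 = F#, A#, C, E, G#.
D dominant seventh flat thirteen = D, F#, A, C, Bb.
Shared: F#, C.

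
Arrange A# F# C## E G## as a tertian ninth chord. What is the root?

F#

Stacking in thirds gives F# – A# – C## – E – G##, so F# is the root — F# dominant seventh sharp nine sharp five.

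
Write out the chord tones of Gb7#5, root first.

Gb  Bb  D  Fb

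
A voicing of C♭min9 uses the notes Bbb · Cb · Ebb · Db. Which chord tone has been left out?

Gb

The full C♭min9 chord is Cb, Ebb, Gb, Bbb, Db.
Comparing with the voicing, the perfect 5th (5th) — Gb — is absent.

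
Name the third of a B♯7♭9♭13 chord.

D𝄪

B♯7♭9♭13 is built on B♯; its 3rd is a major 3rd above the root.
A third above B uses the letter D, and the major 3rd above B♯ is D𝄪.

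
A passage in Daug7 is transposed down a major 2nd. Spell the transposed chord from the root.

A major 2nd down from D is C, so the new chord is C augmented seventh.
C — root
E — major 3rd
G# — augmented 5th
Bb — minor 7th

C – E – G# – Bb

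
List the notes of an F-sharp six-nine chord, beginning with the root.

Root F-sharp, quality six-nine:
- root: F-sharp
- major 3rd: A-sharp
- perfect 5th: C-sharp
- major 6th: D-sharp
- major 9th: G-sharp

F-sharp  A-sharp  C-sharp  D-sharp  G-sharp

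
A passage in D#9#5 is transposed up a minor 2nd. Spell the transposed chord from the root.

E  G#  B#  D  F#

A minor 2nd up from D# is E, so the new chord is E dominant ninth sharp five.
- root: E
- major 3rd: G#
- augmented 5th: B#
- minor 7th: D
- major 9th: F#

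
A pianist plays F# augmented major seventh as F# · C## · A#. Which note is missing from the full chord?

E#

F# augmented major seventh = F#, A#, C##, E#. The voicing lacks the 7th (major 7th), E#.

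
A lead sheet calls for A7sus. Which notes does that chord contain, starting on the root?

Root A, quality dominant seventh suspended fourth:
Root: A
Perfect 4th (4th): D
Perfect 5th (5th): E
Minor 7th (7th): G

A, D, E, G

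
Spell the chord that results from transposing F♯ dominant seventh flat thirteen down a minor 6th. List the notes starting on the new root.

A# C## E# G# F#

Transposed root: F# → A# (minor 6th down). So we spell A# dominant seventh flat thirteen:
- root: A#
- major 3rd: C##
- perfect 5th: E#
- minor 7th: G#
- minor 13th: F#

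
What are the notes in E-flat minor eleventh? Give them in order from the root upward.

E-flat minor eleventh is a minor eleventh built on E-flat.
root → E-flat
3rd (minor 3rd) → G-flat
5th (perfect 5th) → B-flat
7th (minor 7th) → D-flat
9th (major 9th) → F
11th (perfect 11th) → A-flat

E-flat G-flat B-flat D-flat F A-flat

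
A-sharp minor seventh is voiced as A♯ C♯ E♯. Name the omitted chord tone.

A-sharp minor seventh = A♯, C♯, E♯, G♯. The voicing lacks the 7th (minor 7th), G♯.

G♯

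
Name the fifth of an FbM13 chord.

Cb

FbM13 is built on Fb; its 5th is a perfect 5th above the root.
A fifth above F uses the letter C, and the perfect 5th above Fb is Cb.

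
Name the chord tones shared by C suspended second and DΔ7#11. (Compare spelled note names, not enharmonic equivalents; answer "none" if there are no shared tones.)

D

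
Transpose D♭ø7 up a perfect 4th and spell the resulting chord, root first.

Gb – Bbb – Dbb – Fb

Transposed root: Db → Gb (perfect 4th up). So we spell Gb half-diminished seventh:
- root: Gb
- minor 3rd: Bbb
- diminished 5th: Dbb
- minor 7th: Fb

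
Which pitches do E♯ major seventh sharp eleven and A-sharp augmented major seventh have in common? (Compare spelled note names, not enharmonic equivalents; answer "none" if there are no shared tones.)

G-double-sharp

E♯ major seventh sharp eleven: E-sharp G-double-sharp B-sharp D-double-sharp A-double-sharp
A-sharp augmented major seventh: A-sharp C-double-sharp E-double-sharp G-double-sharp
Common to both → G-double-sharp.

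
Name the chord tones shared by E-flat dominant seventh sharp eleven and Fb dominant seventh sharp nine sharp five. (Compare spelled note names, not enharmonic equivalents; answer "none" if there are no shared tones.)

G

E-flat dominant seventh sharp eleven = E-flat, G, B-flat, D-flat, A.
Fb dominant seventh sharp nine sharp five = F-flat, A-flat, C, E-double-flat, G.
Shared: G.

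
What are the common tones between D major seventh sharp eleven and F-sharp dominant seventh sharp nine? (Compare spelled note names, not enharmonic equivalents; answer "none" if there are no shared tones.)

D major seventh sharp eleven = D, F-sharp, A, C-sharp, G-sharp.
F-sharp dominant seventh sharp nine = F-sharp, A-sharp, C-sharp, E, G-double-sharp.
Shared: F-sharp, C-sharp.

F-sharp C-sharp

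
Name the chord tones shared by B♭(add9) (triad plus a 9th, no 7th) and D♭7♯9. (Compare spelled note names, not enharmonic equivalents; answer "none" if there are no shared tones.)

B♭(add9) = Bb, D, F, C.
D♭7♯9 = Db, F, Ab, Cb, E.
Shared: F.

F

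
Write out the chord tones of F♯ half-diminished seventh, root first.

F#, A, C, E

Root F#, quality half-diminished seventh:
root → F#
3rd (minor 3rd) → A
5th (diminished 5th) → C
7th (minor 7th) → E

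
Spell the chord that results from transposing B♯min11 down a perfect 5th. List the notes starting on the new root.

Transposed root: B# → E# (perfect 5th down). So we spell E# minor eleventh:
E# — root
G# — minor 3rd
B# — perfect 5th
D# — minor 7th
F## — major 9th
A# — perfect 11th

E#  G#  B#  D#  F##  A#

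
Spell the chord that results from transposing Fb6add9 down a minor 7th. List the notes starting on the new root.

Gb, Bb, Db, Eb, Ab

A minor 7th down from Fb is Gb, so the new chord is Gb six-nine.
Gb — root
Bb — major 3rd
Db — perfect 5th
Eb — major 6th
Ab — major 9th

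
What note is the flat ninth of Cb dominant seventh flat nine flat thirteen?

D-double-flat

Cb dominant seventh flat nine flat thirteen is built on C-flat; its 9th is a minor 9th above the root.
A second above C uses the letter D, and the minor 9th above C-flat is D-double-flat.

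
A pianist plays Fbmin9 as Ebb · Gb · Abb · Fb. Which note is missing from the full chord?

Cb

The full Fbmin9 chord is Fb, Abb, Cb, Ebb, Gb.
Comparing with the voicing, the perfect 5th (5th) — Cb — is absent.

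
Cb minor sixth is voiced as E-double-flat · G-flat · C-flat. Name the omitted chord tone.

Cb minor sixth = C-flat, E-double-flat, G-flat, A-flat. The voicing lacks the 6th (major 6th), A-flat.

A-flat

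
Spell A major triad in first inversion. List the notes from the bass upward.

C-sharp, E, A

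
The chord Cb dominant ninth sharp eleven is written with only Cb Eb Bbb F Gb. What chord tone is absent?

Db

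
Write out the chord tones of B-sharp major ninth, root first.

Root B-sharp, quality major ninth:
- root: B-sharp
- major 3rd: D-double-sharp
- perfect 5th: F-double-sharp
- major 7th: A-double-sharp
- major 9th: C-double-sharp

B-sharp D-double-sharp F-double-sharp A-double-sharp C-double-sharp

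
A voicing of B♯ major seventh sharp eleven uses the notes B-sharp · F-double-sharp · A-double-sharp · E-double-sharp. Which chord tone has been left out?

D-double-sharp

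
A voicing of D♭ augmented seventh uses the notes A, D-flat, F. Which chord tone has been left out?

The full D♭ augmented seventh chord is D-flat, F, A, C-flat.
Comparing with the voicing, the minor 7th (7th) — C-flat — is absent.

C-flat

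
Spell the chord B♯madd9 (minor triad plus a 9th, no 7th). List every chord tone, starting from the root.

B♯madd9 is a minor added-ninth built on B#.
B# — root
D# — minor 3rd
F## — perfect 5th
C## — major 9th

B# – D# – F## – C##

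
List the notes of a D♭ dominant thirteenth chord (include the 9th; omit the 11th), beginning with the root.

Root Db, quality dominant thirteenth:
- root: Db
- major 3rd: F
- perfect 5th: Ab
- minor 7th: Cb
- major 9th: Eb
- major 13th: Bb

Db, F, Ab, Cb, Eb, Bb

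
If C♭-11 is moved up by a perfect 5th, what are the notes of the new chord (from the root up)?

C♭ up a perfect 5th → G♭. New chord: G♭ minor eleventh.
- root: G♭
- minor 3rd: B𝄫
- perfect 5th: D♭
- minor 7th: F♭
- major 9th: A♭
- perfect 11th: C♭

G♭ B𝄫 D♭ F♭ A♭ C♭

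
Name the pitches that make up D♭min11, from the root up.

Db Fb Ab Cb Eb Gb

D♭min11 is a minor eleventh built on Db.
root → Db
3rd (minor 3rd) → Fb
5th (perfect 5th) → Ab
7th (minor 7th) → Cb
9th (major 9th) → Eb
11th (perfect 11th) → Gb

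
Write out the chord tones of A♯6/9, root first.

Root A#, quality six-nine:
Root: A#
Major 3rd (3rd): C##
Perfect 5th (5th): E#
Major 6th (6th): F##
Major 9th (9th): B#

A# – C## – E# – F## – B#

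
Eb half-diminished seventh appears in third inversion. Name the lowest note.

Eb half-diminished seventh = Eb–Gb–Bbb–Db. Third inversion → seventh in the bass = Db.

Db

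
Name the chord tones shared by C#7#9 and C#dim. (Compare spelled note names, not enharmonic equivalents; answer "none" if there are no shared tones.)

C#

C#7#9: C# E# G# B D##
C#dim: C# E G
Common to both → C#.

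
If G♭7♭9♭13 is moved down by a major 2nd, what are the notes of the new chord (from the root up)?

Gb down a major 2nd → Fb. New chord: Fb dominant seventh flat nine flat thirteen.
root → Fb
3rd (major 3rd) → Ab
5th (perfect 5th) → Cb
7th (minor 7th) → Ebb
9th (minor 9th) → Gbb
13th (minor 13th) → Dbb

Fb Ab Cb Ebb Gbb Dbb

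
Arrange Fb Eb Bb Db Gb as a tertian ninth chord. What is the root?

Eb

Arranged so that each adjacent pair is a third by letter name: Eb – Gb – Bb – Db – Fb.
The bottom of that stack, Eb, is the root (this is Eb minor seventh flat nine).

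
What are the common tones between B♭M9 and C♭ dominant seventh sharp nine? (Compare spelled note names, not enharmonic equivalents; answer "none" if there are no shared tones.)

D

B♭M9 = Bb, D, F, A, C.
C♭ dominant seventh sharp nine = Cb, Eb, Gb, Bbb, D.
Shared: D.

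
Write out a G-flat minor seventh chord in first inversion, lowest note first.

B-double-flat – D-flat – F-flat – G-flat

In root position, G-flat minor seventh is G-flat–B-double-flat–D-flat–F-flat.
First inversion puts the third (B-double-flat) in the bass.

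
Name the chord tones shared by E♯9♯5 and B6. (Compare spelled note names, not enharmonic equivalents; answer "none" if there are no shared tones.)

E♯9♯5 = E#, G##, B##, D#, F##.
B6 = B, D#, F#, G#.
Shared: D#.

D#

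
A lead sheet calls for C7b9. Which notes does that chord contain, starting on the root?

C – E – G – Bb – Db

Root C, quality dominant seventh flat nine:
C — root
E — major 3rd
G — perfect 5th
Bb — minor 7th
Db — minor 9th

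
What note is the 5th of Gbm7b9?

Root of Gbm7b9 = G♭. The 5th is a perfect 5th: G♭ up a perfect 5th → D♭.

D♭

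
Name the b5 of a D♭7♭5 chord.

Abb

D♭7♭5 is built on Db; its 5th is a diminished 5th above the root.
A fifth above D uses the letter A, and the diminished 5th above Db is Abb.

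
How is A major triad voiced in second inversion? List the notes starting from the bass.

E A C#

In root position, A major triad is A–C#–E.
Second inversion puts the fifth (E) in the bass.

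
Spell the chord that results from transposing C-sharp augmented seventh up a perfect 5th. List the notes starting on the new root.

G♯ B♯ D𝄪 F♯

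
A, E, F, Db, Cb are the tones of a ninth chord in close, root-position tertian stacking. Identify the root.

Db

Stacking in thirds gives Db – F – A – Cb – E, so Db is the root — Db dominant seventh sharp nine sharp five.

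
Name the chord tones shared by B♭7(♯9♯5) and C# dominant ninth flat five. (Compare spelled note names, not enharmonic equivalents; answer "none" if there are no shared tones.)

C♯

B♭7(♯9♯5) = B♭, D, F♯, A♭, C♯.
C# dominant ninth flat five = C♯, E♯, G, B, D♯.
Shared: C♯.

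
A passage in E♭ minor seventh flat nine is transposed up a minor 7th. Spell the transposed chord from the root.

Db – Fb – Ab – Cb – Ebb

Eb up a minor 7th → Db. New chord: Db minor seventh flat nine.
- root: Db
- minor 3rd: Fb
- perfect 5th: Ab
- minor 7th: Cb
- minor 9th: Ebb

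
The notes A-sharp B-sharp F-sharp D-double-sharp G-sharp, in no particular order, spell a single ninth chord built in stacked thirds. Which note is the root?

G-sharp

Stacking in thirds gives G-sharp – B-sharp – D-double-sharp – F-sharp – A-sharp, so G-sharp is the root — G-sharp dominant ninth sharp five.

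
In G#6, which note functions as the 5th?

Root of G#6 = G♯. The 5th is a perfect 5th: G♯ up a perfect 5th → D♯.

D♯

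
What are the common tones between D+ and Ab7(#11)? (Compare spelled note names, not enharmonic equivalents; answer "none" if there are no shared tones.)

D+: D F# A#
Ab7(#11): Ab C Eb Gb D
Common to both → D.

D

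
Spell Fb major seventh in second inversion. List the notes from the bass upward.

In root position, Fb major seventh is Fb–Ab–Cb–Eb.
Second inversion puts the fifth (Cb) in the bass.

Cb  Eb  Fb  Ab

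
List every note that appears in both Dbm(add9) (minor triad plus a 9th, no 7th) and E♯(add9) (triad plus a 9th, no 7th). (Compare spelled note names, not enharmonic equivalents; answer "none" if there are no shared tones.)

Dbm(add9): Db Fb Ab Eb
E♯(add9): E# G## B# F##
Common to both → none.

none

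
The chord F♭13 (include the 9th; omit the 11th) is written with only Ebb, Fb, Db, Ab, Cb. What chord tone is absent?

Gb

F♭13 = Fb, Ab, Cb, Ebb, Gb, Db. The voicing lacks the 9th (major 9th), Gb.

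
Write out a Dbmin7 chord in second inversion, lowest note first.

Ab – Cb – Db – Fb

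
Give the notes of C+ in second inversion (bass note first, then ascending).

G#, C, E

C+ = C–E–G#; second inversion → fifth (G#) lowest.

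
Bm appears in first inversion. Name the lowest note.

D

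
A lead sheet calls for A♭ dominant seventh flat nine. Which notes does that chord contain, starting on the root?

A♭ dominant seventh flat nine is a dominant seventh flat nine built on Ab.
Ab — root
C — major 3rd
Eb — perfect 5th
Gb — minor 7th
Bbb — minor 9th

Ab  C  Eb  Gb  Bbb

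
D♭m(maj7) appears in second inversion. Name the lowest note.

D♭m(maj7) = D♭–F♭–A♭–C. Second inversion → fifth in the bass = A♭.

A♭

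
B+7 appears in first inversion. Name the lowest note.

D#

B+7 = B–D#–F##–A. First inversion → third in the bass = D#.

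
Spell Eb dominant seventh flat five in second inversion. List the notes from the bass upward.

Bbb Db Eb G

Eb dominant seventh flat five = Eb–G–Bbb–Db; second inversion → fifth (Bbb) lowest.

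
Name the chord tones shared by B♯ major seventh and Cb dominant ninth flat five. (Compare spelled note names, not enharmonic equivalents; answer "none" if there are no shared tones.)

none

B♯ major seventh = B#, D##, F##, A##.
Cb dominant ninth flat five = Cb, Eb, Gbb, Bbb, Db.
Shared: none.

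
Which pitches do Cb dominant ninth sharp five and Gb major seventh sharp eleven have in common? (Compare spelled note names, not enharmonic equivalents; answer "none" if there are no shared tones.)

Db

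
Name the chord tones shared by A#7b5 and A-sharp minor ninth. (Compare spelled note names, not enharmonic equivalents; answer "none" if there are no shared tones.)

A#  G#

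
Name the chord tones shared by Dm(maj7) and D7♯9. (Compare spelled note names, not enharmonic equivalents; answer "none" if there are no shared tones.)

D  A

Dm(maj7) = D, F, A, C♯.
D7♯9 = D, F♯, A, C, E♯.
Shared: D, A.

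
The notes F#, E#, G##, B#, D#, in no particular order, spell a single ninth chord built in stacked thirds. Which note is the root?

E#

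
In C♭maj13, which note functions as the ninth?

Root of C♭maj13 = Cb. The 9th is a major 9th: Cb up a major 9th → Db.

Db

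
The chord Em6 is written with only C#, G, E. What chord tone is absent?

B

Em6 = E, G, B, C#. The voicing lacks the 5th (perfect 5th), B.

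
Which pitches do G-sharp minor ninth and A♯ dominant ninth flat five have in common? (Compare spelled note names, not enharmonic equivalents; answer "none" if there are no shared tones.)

G-sharp, A-sharp

G-sharp minor ninth: G-sharp B D-sharp F-sharp A-sharp
A♯ dominant ninth flat five: A-sharp C-double-sharp E G-sharp B-sharp
Common to both → G-sharp, A-sharp.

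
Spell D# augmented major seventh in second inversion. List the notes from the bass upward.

A-double-sharp – C-double-sharp – D-sharp – F-double-sharp

In root position, D# augmented major seventh is D-sharp–F-double-sharp–A-double-sharp–C-double-sharp.
Second inversion puts the fifth (A-double-sharp) in the bass.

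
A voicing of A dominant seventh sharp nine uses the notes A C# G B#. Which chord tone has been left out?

E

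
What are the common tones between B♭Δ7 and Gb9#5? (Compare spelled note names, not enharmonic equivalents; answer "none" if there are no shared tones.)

Bb, D

B♭Δ7 = Bb, D, F, A.
Gb9#5 = Gb, Bb, D, Fb, Ab.
Shared: Bb, D.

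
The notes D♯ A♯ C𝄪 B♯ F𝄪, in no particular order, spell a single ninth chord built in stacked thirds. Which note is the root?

B♯

Stacking in thirds gives B♯ – D♯ – F𝄪 – A♯ – C𝄪, so B♯ is the root — B♯ minor ninth.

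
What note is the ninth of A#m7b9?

A#m7b9 is built on A♯; its 9th is a minor 9th above the root.
A second above A uses the letter B, and the minor 9th above A♯ is B.

B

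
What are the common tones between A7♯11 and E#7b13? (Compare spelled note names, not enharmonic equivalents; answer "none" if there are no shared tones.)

A7♯11 = A, C#, E, G, D#.
E#7b13 = E#, G##, B#, D#, C#.
Shared: C#, D#.

C#, D#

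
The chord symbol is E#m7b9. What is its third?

G#

Root of E#m7b9 = E#. The 3rd is a minor 3rd: E# up a minor 3rd → G#.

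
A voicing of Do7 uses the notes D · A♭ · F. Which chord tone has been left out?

C♭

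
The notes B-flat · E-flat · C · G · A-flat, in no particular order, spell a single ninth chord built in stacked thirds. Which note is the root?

A-flat

Stacking in thirds gives A-flat – C – E-flat – G – B-flat, so A-flat is the root — A-flat major ninth.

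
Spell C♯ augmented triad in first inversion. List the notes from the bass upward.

E# G## C#

In root position, C♯ augmented triad is C#–E#–G##.
First inversion puts the third (E#) in the bass.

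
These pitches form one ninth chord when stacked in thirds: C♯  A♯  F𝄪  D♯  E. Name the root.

Arranged so that each adjacent pair is a third by letter name: D♯ – F𝄪 – A♯ – C♯ – E.
The bottom of that stack, D♯, is the root (this is D♯ dominant seventh flat nine).

D♯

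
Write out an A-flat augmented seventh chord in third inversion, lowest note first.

In root position, A-flat augmented seventh is A-flat–C–E–G-flat.
Third inversion puts the seventh (G-flat) in the bass.

G-flat A-flat C E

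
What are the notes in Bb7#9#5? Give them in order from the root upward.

Bb – D – F# – Ab – C#

Bb7#9#5: dominant seventh sharp nine sharp five on Bb.
- root: Bb
- major 3rd: D
- augmented 5th: F#
- minor 7th: Ab
- augmented 9th: C#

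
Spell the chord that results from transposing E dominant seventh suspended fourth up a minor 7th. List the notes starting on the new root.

D G A C

A minor 7th up from E is D, so the new chord is D dominant seventh suspended fourth.
root → D
4th (perfect 4th) → G
5th (perfect 5th) → A
7th (minor 7th) → C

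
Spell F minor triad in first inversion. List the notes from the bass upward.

A-flat, C, F

F minor triad = F–A-flat–C; first inversion → third (A-flat) lowest.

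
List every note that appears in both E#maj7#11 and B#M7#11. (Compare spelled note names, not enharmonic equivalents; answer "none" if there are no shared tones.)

E#maj7#11 = E#, G##, B#, D##, A##.
B#M7#11 = B#, D##, F##, A##, E##.
Shared: B#, D##, A##.

B#, D##, A##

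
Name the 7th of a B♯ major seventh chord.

B♯ major seventh is built on B#; its 7th is a major 7th above the root.
A seventh above B uses the letter A, and the major 7th above B# is A##.

A##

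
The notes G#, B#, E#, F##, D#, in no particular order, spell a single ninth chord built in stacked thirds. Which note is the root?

Arranged so that each adjacent pair is a third by letter name: E# – G# – B# – D# – F##.
The bottom of that stack, E#, is the root (this is E# minor ninth).

E#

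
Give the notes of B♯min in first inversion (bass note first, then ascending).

D# F## B#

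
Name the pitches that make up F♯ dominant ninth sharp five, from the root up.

Root F#, quality dominant ninth sharp five:
- root: F#
- major 3rd: A#
- augmented 5th: C##
- minor 7th: E
- major 9th: G#

F#, A#, C##, E, G#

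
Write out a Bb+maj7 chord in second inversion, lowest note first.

F#, A, Bb, D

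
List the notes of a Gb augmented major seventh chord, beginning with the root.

Root G-flat, quality augmented major seventh:
Root: G-flat
Major 3rd (3rd): B-flat
Augmented 5th (5th): D
Major 7th (7th): F

G-flat B-flat D F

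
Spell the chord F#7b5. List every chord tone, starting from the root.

F#  A#  C  E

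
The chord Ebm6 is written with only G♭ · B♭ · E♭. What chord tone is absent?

The full Ebm6 chord is E♭, G♭, B♭, C.
Comparing with the voicing, the major 6th (6th) — C — is absent.

C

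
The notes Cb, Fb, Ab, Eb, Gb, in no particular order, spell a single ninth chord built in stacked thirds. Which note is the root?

Fb

Stacking in thirds gives Fb – Ab – Cb – Eb – Gb, so Fb is the root — Fb major ninth.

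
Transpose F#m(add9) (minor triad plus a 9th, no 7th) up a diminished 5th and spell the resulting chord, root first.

A diminished 5th up from F# is C, so the new chord is C minor added-ninth.
C — root
Eb — minor 3rd
G — perfect 5th
D — major 9th

C Eb G D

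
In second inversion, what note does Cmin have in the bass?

Cmin = C–E♭–G. Second inversion → fifth in the bass = G.

G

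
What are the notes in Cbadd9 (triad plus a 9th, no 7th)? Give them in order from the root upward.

Cb Eb Gb Db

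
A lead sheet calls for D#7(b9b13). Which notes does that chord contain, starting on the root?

D#  F##  A#  C#  E  B

D#7(b9b13) is a dominant seventh flat nine flat thirteen built on D#.
Root: D#
Major 3rd (3rd): F##
Perfect 5th (5th): A#
Minor 7th (7th): C#
Minor 9th (9th): E
Minor 13th (13th): B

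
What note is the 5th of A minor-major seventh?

A minor-major seventh is built on A; its 5th is a perfect 5th above the root.
A fifth above A uses the letter E, and the perfect 5th above A is E.

E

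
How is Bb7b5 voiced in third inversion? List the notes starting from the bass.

Ab, Bb, D, Fb

In root position, Bb7b5 is Bb–D–Fb–Ab.
Third inversion puts the seventh (Ab) in the bass.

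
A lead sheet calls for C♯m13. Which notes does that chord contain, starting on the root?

C# E G# B D# F# A#

C♯m13: minor thirteenth on C#.
root → C#
3rd (minor 3rd) → E
5th (perfect 5th) → G#
7th (minor 7th) → B
9th (major 9th) → D#
11th (perfect 11th) → F#
13th (major 13th) → A#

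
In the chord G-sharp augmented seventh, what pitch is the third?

B-sharp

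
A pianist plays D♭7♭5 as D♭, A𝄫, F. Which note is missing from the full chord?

C♭

The full D♭7♭5 chord is D♭, F, A𝄫, C♭.
Comparing with the voicing, the minor 7th (7th) — C♭ — is absent.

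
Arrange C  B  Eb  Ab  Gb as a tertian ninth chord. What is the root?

Ab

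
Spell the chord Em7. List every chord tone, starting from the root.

Root E, quality minor seventh:
Root: E
Minor 3rd (3rd): G
Perfect 5th (5th): B
Minor 7th (7th): D

E, G, B, D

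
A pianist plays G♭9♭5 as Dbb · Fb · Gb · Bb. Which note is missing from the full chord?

The full G♭9♭5 chord is Gb, Bb, Dbb, Fb, Ab.
Comparing with the voicing, the major 9th (9th) — Ab — is absent.

Ab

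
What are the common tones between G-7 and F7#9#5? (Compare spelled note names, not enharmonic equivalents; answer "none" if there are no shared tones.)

G-7 = G, B♭, D, F.
F7#9#5 = F, A, C♯, E♭, G♯.
Shared: F.

F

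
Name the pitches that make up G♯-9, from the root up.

G♯-9 is a minor ninth built on G#.
root → G#
3rd (minor 3rd) → B
5th (perfect 5th) → D#
7th (minor 7th) → F#
9th (major 9th) → A#

G#  B  D#  F#  A#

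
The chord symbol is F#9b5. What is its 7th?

E

F#9b5 is built on F#; its 7th is a minor 7th above the root.
A seventh above F uses the letter E, and the minor 7th above F# is E.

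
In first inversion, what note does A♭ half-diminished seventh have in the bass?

A♭ half-diminished seventh in root position is Ab–Cb–Ebb–Gb.
First inversion places the third in the bass, which is Cb.

Cb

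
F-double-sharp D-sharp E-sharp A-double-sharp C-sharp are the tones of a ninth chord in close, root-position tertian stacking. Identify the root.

Stacking in thirds gives D-sharp – F-double-sharp – A-double-sharp – C-sharp – E-sharp, so D-sharp is the root — D-sharp dominant ninth sharp five.

D-sharp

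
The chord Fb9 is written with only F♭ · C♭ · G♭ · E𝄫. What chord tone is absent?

The full Fb9 chord is F♭, A♭, C♭, E𝄫, G♭.
Comparing with the voicing, the major 3rd (3rd) — A♭ — is absent.

A♭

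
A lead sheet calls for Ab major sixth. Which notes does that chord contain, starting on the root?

Ab major sixth is a major sixth built on Ab.
Ab — root
C — major 3rd
Eb — perfect 5th
F — major 6th

Ab  C  Eb  F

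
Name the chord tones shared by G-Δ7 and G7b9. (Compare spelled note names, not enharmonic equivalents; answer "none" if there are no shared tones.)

G D

G-Δ7: G Bb D F#
G7b9: G B D F Ab
Common to both → G, D.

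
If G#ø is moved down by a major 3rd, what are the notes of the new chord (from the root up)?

E  G  Bb  D

G# down a major 3rd → E. New chord: E half-diminished seventh.
Root: E
Minor 3rd (3rd): G
Diminished 5th (5th): Bb
Minor 7th (7th): D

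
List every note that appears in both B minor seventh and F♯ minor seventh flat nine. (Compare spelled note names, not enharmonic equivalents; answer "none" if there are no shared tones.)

B minor seventh = B, D, F-sharp, A.
F♯ minor seventh flat nine = F-sharp, A, C-sharp, E, G.
Shared: F-sharp, A.

F-sharp, A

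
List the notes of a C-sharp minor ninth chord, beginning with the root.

C# E G# B D#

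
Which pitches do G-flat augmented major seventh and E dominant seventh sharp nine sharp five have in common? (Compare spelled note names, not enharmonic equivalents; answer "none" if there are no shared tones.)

D

G-flat augmented major seventh = G-flat, B-flat, D, F.
E dominant seventh sharp nine sharp five = E, G-sharp, B-sharp, D, F-double-sharp.
Shared: D.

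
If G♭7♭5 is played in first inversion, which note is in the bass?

G♭7♭5 in root position is G♭–B♭–D𝄫–F♭.
First inversion places the third in the bass, which is B♭.

B♭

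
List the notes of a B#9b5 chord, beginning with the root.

B♯, D𝄪, F♯, A♯, C𝄪

B#9b5 is a dominant ninth flat five built on B♯.
Root: B♯
Major 3rd (3rd): D𝄪
Diminished 5th (5th): F♯
Minor 7th (7th): A♯
Major 9th (9th): C𝄪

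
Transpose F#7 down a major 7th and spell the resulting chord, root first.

G – B – D – F

A major 7th down from F# is G, so the new chord is G dominant seventh.
G — root
B — major 3rd
D — perfect 5th
F — minor 7th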